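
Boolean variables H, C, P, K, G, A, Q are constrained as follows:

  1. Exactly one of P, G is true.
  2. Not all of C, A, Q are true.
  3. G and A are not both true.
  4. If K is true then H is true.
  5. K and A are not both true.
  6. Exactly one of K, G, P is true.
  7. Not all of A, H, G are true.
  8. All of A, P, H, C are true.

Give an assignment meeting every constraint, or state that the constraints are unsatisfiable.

H = True, C = True, P = True, K = False, G = False, A = True, Q = False

  (1) {P, G}: 1 true — exactly one ✓
  (2) {C, A, Q}: 2/3 true — not all ✓
  (3) G=F, A=T — not both ✓
  (4) K=F ⇒ H: vacuous ✓
  (5) K=F, A=T — not both ✓
  (6) {K, G, P}: 1 true — exactly one ✓
  (7) {A, H, G}: 2/3 true — not all ✓
  (8) {A, P, H, C}: all 4 true ✓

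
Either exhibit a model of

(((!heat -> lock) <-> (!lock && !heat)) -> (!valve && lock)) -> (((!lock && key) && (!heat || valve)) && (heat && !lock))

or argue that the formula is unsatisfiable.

valve = True, key = True, heat = True, lock = False

  (((!heat -> lock) <-> (!lock && !heat)) -> (!valve && lock)) -> (((!lock && key) && (!heat || valve)) && (heat && !lock)) = True
    ((!heat -> lock) <-> (!lock && !heat)) -> (!valve && lock) = True
      (!heat -> lock) <-> (!lock && !heat) = False
        !heat -> lock = True
          !heat = False
        !lock && !heat = False
          !lock = True
          !heat = False
      !valve && lock = False
        !valve = False
    ((!lock && key) && (!heat || valve)) && (heat && !lock) = True
      (!lock && key) && (!heat || valve) = True
        !lock && key = True
          !lock = True
        !heat || valve = True
          !heat = False
      heat && !lock = True
        !lock = True
The formula evaluates to True.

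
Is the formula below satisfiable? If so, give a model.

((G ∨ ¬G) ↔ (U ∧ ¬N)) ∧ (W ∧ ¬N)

U=T, G=T, N=F, W=T

  (G ∨ ¬G) ↔ (U ∧ ¬N) = True
    G ∨ ¬G = True
      ¬G = False
    U ∧ ¬N = True
      ¬N = True
  W ∧ ¬N = True
    ¬N = True
Both conjuncts True, so the formula holds.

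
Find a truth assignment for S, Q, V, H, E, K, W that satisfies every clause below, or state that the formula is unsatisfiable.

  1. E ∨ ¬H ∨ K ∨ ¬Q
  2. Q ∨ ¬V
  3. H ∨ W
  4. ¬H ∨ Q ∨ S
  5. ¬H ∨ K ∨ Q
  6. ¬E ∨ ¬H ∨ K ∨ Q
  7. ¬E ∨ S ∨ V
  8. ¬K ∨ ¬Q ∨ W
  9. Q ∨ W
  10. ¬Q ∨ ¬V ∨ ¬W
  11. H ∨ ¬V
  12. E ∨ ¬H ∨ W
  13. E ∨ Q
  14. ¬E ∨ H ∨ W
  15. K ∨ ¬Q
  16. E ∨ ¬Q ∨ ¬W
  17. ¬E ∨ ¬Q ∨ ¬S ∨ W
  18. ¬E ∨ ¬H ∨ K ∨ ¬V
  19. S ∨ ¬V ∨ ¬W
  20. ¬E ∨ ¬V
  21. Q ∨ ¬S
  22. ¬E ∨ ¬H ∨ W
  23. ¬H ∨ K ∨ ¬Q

S=T, Q=T, V=F, H=T, E=T, K=T, W=T

Set S = True.
  then (Q ∨ ¬S) forces Q = True.
  then (K ∨ ¬Q) forces K = True.
  then (¬K ∨ ¬Q ∨ W) forces W = True.
  then (¬Q ∨ ¬V ∨ ¬W) forces V = False.
  then (E ∨ ¬Q ∨ ¬W) forces E = True.
Set H = True.
All clauses satisfied.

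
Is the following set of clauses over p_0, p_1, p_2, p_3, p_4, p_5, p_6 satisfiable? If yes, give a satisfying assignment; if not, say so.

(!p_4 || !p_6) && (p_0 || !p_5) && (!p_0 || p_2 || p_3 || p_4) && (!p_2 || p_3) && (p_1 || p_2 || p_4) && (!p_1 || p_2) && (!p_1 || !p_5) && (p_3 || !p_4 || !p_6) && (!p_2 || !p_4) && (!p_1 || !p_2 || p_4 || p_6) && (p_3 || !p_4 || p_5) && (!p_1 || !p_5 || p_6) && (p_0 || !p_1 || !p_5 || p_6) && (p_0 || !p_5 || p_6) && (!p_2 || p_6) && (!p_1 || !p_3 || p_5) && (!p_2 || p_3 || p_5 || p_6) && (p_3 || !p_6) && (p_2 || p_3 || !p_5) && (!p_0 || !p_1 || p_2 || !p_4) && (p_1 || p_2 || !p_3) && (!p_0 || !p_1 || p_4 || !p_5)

Set p_0 = True.
Set p_1 = False.
Try p_2 = False:
  (p_1 || p_2 || p_4) forces p_4 = True.
  (!p_4 || !p_6) forces p_6 = False.
  (p_1 || p_2 || !p_3) forces p_3 = False.
  (p_3 || !p_4 || p_5) forces p_5 = True.
  clause (p_2 || p_3 || !p_5) is falsified — backtrack.
So p_2 = True.
  then (!p_2 || p_3) forces p_3 = True.
  then (!p_2 || !p_4) forces p_4 = False.
  then (!p_2 || p_6) forces p_6 = True.
Set p_5 = False.
All clauses satisfied.

p_0: True, p_1: False, p_2: True, p_3: True, p_4: False, p_5: False, p_6: True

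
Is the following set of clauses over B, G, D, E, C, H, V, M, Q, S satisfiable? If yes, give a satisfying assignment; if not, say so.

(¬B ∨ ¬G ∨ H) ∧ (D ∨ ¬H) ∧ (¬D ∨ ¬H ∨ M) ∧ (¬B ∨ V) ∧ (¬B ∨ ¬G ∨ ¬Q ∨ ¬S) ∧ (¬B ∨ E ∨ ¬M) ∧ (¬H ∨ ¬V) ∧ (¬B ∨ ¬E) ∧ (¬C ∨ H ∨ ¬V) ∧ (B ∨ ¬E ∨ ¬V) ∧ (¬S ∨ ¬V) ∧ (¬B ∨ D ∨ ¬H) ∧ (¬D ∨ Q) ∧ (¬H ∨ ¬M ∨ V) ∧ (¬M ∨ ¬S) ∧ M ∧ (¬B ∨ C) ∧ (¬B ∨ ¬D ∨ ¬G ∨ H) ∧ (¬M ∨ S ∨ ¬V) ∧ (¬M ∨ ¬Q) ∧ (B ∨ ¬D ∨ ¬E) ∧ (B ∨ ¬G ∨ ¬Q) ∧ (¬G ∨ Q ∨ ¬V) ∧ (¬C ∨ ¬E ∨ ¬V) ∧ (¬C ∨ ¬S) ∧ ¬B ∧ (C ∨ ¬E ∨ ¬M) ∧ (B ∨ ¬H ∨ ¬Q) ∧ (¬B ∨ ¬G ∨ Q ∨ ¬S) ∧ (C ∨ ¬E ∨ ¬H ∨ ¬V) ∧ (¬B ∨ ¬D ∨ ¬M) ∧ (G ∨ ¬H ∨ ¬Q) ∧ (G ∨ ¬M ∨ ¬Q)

Unit clause (M) forces M = True.
In (¬M ∨ ¬Q) only ¬Q is left, so Q = False.
Unit clause (¬B) forces B = False.
In (¬D ∨ Q) only ¬D is left, so D = False.
In (¬M ∨ ¬S) only ¬S is left, so S = False.
In (¬M ∨ S ∨ ¬V) only ¬V is left, so V = False.
In (D ∨ ¬H) only ¬H is left, so H = False.
Set G = True.
Set E = False.
Set C = False.
All clauses satisfied.

B = False; G = True; D = False; E = False; C = False; H = False; V = False; M = True; Q = False; S = False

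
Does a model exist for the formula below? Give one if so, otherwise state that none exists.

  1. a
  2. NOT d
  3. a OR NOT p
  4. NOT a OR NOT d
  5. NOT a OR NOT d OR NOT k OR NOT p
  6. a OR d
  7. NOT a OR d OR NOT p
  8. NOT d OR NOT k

d = False, k = True, a = True, p = False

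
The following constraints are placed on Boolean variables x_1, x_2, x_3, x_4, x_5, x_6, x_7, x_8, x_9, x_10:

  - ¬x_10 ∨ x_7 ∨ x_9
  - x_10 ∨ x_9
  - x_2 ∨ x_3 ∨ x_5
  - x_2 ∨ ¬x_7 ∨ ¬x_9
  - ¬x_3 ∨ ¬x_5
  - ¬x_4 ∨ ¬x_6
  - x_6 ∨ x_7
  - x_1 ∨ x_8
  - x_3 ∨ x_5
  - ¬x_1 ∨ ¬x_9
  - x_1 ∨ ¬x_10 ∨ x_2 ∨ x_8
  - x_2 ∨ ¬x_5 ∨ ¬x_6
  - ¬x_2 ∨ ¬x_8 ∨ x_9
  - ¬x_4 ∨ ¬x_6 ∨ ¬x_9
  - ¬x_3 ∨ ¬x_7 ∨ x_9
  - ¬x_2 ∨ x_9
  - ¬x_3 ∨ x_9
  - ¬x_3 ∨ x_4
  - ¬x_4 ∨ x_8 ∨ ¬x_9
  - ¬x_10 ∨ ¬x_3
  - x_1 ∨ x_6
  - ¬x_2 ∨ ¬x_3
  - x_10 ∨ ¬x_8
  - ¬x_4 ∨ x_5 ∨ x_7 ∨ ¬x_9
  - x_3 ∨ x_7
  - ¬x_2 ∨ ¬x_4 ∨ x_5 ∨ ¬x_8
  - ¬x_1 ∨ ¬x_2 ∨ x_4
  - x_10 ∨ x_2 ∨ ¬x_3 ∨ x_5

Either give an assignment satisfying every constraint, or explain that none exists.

Set x_1 = False.
  then (x_1 ∨ x_8) forces x_8 = True.
  then (x_1 ∨ x_6) forces x_6 = True.
  then (x_10 ∨ ¬x_8) forces x_10 = True.
  then (¬x_4 ∨ ¬x_6) forces x_4 = False.
  then (¬x_3 ∨ x_4) forces x_3 = False.
  then (x_3 ∨ x_7) forces x_7 = True.
  then (x_3 ∨ x_5) forces x_5 = True.
  then (x_2 ∨ ¬x_5 ∨ ¬x_6) forces x_2 = True.
  then (¬x_2 ∨ ¬x_8 ∨ x_9) forces x_9 = True.
All clauses satisfied.

x_1=F; x_2=T; x_3=F; x_4=F; x_5=T; x_6=T; x_7=T; x_8=T; x_9=T; x_10=T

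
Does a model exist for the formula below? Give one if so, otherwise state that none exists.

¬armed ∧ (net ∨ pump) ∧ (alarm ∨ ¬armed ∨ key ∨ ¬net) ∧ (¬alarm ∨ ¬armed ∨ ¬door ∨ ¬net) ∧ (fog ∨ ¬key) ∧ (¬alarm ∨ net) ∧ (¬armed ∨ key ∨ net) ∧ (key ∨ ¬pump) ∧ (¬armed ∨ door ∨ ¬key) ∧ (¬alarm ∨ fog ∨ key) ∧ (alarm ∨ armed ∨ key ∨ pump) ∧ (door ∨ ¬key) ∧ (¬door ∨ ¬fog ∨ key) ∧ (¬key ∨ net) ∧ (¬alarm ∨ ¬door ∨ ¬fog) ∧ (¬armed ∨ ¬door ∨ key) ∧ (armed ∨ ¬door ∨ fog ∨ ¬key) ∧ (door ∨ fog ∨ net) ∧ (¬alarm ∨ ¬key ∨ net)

key = True, fog = True, pump = False, net = True, door = True, alarm = False, armed = False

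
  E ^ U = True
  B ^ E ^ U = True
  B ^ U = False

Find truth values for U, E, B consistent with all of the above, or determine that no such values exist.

U=F, E=T, B=F

E ^ U = T ^ F = True ✓
B ^ E ^ U = F ^ T ^ F = True ✓
B ^ U = F ^ F = False ✓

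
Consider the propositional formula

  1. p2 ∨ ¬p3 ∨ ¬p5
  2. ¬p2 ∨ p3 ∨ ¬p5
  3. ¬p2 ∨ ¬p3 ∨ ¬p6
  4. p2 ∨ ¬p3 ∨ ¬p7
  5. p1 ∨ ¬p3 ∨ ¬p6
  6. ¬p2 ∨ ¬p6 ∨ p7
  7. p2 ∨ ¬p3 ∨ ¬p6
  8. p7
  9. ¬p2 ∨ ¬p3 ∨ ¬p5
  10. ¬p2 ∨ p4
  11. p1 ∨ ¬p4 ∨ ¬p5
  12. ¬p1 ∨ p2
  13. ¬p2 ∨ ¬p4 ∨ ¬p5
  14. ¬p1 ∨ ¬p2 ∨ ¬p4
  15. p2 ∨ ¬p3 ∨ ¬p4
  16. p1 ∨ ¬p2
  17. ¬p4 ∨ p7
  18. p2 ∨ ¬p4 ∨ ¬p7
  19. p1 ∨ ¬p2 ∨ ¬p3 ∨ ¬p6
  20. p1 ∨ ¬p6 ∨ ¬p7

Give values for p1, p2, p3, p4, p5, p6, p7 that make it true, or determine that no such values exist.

Unit clause (p7) forces p7 = True.
Try p1 = True:
  (¬p1 ∨ p2) forces p2 = True.
  (¬p2 ∨ p4) forces p4 = True.
  clause (¬p1 ∨ ¬p2 ∨ ¬p4) is falsified — backtrack.
So p1 = False.
  then (p1 ∨ ¬p2) forces p2 = False.
  then (p2 ∨ ¬p4 ∨ ¬p7) forces p4 = False.
  then (p1 ∨ ¬p6 ∨ ¬p7) forces p6 = False.
  then (p2 ∨ ¬p3 ∨ ¬p7) forces p3 = False.
Set p5 = False.
All clauses satisfied.

p1 = False; p2 = False; p3 = False; p4 = False; p5 = False; p6 = False; p7 = True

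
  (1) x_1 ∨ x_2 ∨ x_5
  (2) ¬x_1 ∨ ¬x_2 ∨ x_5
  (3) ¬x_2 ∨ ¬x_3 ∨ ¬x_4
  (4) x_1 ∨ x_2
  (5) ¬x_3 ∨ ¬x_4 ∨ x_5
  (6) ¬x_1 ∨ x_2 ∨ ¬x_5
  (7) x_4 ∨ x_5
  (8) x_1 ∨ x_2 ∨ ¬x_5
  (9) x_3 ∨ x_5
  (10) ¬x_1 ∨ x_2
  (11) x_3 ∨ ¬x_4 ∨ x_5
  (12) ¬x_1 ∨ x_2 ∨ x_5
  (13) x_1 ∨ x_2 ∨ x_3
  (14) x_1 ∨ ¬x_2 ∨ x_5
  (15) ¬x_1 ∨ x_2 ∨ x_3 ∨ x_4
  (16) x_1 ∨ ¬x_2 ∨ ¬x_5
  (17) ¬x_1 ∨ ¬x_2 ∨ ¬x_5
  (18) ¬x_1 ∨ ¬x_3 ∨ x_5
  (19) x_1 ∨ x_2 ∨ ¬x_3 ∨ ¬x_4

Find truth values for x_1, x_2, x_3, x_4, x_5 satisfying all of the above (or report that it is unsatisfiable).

Unsatisfiable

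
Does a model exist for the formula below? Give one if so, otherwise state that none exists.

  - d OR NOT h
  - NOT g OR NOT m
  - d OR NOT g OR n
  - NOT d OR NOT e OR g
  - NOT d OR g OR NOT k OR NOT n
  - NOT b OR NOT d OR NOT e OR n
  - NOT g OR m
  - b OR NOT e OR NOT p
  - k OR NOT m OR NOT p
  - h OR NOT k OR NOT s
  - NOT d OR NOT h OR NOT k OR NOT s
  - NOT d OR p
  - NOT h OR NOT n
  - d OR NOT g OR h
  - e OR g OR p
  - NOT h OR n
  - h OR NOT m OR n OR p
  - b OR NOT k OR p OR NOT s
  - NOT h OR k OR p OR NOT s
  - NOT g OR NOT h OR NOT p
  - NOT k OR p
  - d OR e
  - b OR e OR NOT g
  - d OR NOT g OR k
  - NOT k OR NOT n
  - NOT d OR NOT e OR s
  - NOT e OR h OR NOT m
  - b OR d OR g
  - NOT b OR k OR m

Set d = True.
  then (NOT d OR p) forces p = True.
Set n = False.
  then (NOT h OR n) forces h = False.
Set s = False.
  then (NOT d OR NOT e OR s) forces e = False.
Set k = True.
Set m = False.
  then (NOT g OR m) forces g = False.
Set b = True.
All clauses satisfied.

d=T; n=F; s=F; k=T; m=F; g=F; b=T; h=F; e=F; p=T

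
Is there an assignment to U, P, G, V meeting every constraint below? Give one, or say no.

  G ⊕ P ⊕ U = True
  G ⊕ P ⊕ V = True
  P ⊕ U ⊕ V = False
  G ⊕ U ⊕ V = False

U = True; P = False; G = False; V = True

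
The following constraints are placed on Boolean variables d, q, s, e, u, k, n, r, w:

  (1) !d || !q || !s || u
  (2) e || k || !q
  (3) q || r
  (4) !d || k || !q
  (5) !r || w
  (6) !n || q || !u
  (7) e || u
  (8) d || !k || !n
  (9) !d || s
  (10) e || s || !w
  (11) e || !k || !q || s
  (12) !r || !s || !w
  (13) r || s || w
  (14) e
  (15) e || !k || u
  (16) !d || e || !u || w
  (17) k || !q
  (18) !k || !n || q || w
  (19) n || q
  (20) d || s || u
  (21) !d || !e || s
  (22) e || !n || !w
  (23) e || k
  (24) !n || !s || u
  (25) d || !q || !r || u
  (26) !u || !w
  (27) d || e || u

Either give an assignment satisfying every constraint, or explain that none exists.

Unit clause (e) forces e = True.
Set d = True.
  then (!d || s) forces s = True.
Set q = True.
  then (!d || !q || !s || u) forces u = True.
  then (!d || k || !q) forces k = True.
  then (!u || !w) forces w = False.
  then (!r || w) forces r = False.
Set n = False.
All clauses satisfied.

d=T; q=T; s=T; e=T; u=T; k=T; n=F; r=F; w=F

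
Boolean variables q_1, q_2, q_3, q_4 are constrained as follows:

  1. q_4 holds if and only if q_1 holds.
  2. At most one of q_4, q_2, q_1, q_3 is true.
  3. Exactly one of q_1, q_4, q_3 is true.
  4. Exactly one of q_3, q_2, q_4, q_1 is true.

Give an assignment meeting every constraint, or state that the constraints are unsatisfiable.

q_1 = False; q_2 = False; q_3 = True; q_4 = False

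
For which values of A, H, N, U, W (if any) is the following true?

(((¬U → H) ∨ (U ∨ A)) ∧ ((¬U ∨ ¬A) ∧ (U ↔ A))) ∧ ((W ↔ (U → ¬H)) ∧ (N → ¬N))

A=F, H=T, N=F, U=F, W=T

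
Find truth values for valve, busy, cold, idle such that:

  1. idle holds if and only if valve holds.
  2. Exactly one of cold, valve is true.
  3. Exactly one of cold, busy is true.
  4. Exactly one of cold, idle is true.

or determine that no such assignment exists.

valve: True, busy: True, cold: False, idle: True

  (1) idle=T, valve=T — same ✓
  (2) {cold, valve}: 1 true — exactly one ✓
  (3) {cold, busy}: 1 true — exactly one ✓
  (4) {cold, idle}: 1 true — exactly one ✓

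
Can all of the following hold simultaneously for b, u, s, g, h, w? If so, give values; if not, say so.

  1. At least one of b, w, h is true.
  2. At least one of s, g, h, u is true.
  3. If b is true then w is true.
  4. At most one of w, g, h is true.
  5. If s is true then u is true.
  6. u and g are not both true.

b = True, u = True, s = True, g = False, h = False, w = True

  (1) {b, w, h}: 2 true — at least one ✓
  (2) {s, g, h, u}: 2 true — at least one ✓
  (3) b=T ⇒ w: T ✓
  (4) {w, g, h}: 1 true — at most one ✓
  (5) s=T ⇒ u: T ✓
  (6) u=T, g=F — not both ✓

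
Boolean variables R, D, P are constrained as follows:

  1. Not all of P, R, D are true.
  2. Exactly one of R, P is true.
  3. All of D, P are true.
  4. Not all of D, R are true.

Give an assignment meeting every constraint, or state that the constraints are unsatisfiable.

R = False; D = True; P = True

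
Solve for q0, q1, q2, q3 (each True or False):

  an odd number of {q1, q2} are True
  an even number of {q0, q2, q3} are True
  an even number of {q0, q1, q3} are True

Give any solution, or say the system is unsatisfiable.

Adding constraints 1, 2, 3 mod 2: every variable appears an even number of times on the left, so the left side is 0.
But the right sides sum to 1 (mod 2). 0 ≠ 1 — the system is inconsistent.

UNSATISFIABLE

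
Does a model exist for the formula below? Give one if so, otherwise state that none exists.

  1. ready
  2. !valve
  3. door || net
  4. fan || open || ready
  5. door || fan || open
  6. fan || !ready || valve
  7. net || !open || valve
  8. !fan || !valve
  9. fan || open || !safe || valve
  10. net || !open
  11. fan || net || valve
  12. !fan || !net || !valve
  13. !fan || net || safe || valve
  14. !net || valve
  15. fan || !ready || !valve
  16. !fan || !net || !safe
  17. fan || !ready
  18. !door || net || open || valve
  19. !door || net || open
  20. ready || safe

Case valve = True:
  Clause (!valve) is falsified — contradiction.
Case valve = False:
  (ready) forces ready = True.
  (fan || !ready || valve) forces fan = True.
  (!net || valve) forces net = False.
  (door || net) forces door = True.
  (net || !open || valve) forces open = False.
  Clause (!door || net || open || valve) is falsified — contradiction.
Both cases fail, so the formula is unsatisfiable.

Unsatisfiable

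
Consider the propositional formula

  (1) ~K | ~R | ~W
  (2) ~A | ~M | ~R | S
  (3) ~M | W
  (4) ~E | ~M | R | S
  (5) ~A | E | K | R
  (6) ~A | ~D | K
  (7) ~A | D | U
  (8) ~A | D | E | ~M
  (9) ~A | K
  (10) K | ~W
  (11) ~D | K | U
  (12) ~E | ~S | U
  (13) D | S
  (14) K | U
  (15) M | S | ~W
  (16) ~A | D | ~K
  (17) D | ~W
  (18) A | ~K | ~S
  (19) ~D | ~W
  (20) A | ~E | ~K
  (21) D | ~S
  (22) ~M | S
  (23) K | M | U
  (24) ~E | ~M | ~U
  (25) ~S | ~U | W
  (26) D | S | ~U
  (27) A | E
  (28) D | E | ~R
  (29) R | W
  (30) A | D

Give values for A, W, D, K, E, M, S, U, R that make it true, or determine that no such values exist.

A = True, W = False, D = True, K = True, E = False, M = False, S = False, U = True, R = True

Set A = True.
  then (~A | K) forces K = True.
  then (~A | D | ~K) forces D = True.
  then (~D | ~W) forces W = False.
  then (R | W) forces R = True.
  then (~M | W) forces M = False.
Set E = False.
Set S = False.
Set U = True.
All clauses satisfied.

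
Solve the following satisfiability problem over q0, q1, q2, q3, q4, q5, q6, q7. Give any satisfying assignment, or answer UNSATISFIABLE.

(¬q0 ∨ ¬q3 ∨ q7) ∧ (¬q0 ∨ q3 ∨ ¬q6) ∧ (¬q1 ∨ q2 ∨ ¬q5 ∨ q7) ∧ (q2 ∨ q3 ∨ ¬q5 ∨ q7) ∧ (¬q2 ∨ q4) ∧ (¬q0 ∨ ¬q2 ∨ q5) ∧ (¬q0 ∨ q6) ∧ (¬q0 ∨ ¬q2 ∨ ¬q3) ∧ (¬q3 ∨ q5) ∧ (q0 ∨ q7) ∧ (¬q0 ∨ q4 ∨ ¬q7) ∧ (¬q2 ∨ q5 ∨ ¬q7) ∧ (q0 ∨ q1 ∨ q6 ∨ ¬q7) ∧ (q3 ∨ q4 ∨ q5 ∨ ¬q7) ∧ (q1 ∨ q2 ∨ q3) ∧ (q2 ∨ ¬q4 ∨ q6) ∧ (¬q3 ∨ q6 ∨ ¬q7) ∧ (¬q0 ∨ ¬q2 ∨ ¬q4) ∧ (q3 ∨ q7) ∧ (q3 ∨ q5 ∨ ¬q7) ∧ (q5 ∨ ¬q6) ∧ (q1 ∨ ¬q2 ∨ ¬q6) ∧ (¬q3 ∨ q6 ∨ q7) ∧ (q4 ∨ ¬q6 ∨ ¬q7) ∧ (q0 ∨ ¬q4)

q0 = False, q1 = True, q2 = False, q3 = False, q4 = False, q5 = True, q6 = False, q7 = True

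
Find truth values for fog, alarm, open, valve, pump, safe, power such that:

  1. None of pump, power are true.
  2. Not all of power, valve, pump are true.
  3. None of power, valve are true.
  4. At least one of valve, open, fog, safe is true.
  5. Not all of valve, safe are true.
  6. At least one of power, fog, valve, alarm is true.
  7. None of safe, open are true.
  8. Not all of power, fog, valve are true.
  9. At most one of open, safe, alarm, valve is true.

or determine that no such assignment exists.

fog = True, alarm = True, open = False, valve = False, pump = False, safe = False, power = False

  (1) {pump, power}: 0 true — none ✓
  (2) {power, valve, pump}: 0/3 true — not all ✓
  (3) {power, valve}: 0 true — none ✓
  (4) {valve, open, fog, safe}: 1 true — at least one ✓
  (5) {valve, safe}: 0/2 true — not all ✓
  (6) {power, fog, valve, alarm}: 2 true — at least one ✓
  (7) {safe, open}: 0 true — none ✓
  (8) {power, fog, valve}: 1/3 true — not all ✓
  (9) {open, safe, alarm, valve}: 1 true — at most one ✓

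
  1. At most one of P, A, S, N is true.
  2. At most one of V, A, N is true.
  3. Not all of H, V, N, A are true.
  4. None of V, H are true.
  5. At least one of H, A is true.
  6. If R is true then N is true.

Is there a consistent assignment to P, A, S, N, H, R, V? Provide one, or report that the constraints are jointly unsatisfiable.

P: False; A: True; S: False; N: False; H: False; R: False; V: False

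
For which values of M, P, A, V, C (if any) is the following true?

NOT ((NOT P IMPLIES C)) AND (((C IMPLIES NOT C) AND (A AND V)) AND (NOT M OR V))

M: True, P: False, A: True, V: True, C: False

  NOT ((NOT P IMPLIES C)) = True
    NOT P IMPLIES C = False
      NOT P = True
  ((C IMPLIES NOT C) AND (A AND V)) AND (NOT M OR V) = True
    (C IMPLIES NOT C) AND (A AND V) = True
      C IMPLIES NOT C = True
        NOT C = True
      A AND V = True
    NOT M OR V = True
      NOT M = False
Both conjuncts True, so the formula holds.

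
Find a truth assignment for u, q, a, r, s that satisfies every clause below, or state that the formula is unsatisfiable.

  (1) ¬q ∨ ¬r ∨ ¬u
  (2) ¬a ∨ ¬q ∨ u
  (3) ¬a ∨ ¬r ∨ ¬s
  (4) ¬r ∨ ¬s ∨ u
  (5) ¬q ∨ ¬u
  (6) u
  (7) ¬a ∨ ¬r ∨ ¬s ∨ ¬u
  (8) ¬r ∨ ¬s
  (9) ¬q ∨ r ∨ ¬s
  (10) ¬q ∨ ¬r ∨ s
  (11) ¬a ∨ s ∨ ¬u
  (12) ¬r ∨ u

u = True, q = False, a = False, r = False, s = True

Unit clause (u) forces u = True.
In (¬q ∨ ¬u) only ¬q is left, so q = False.
Set a = False.
Set r = False.
Set s = True.
All clauses satisfied.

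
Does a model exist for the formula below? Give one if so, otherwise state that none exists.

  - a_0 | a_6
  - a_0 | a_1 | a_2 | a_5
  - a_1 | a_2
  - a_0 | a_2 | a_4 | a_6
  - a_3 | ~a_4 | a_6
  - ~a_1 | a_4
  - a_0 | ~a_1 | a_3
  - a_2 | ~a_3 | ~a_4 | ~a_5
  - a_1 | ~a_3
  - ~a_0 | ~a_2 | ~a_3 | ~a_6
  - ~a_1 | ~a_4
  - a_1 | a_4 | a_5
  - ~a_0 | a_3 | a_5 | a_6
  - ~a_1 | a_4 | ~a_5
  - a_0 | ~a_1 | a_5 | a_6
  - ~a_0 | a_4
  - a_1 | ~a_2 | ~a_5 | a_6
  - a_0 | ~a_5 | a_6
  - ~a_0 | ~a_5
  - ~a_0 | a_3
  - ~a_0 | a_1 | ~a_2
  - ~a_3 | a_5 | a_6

a_0 = False; a_1 = False; a_2 = True; a_3 = False; a_4 = True; a_5 = False; a_6 = True

Set a_0 = False.
  then (a_0 | a_6) forces a_6 = True.
Try a_1 = True:
  (~a_1 | a_4) forces a_4 = True.
  clause (~a_1 | ~a_4) is falsified — backtrack.
So a_1 = False.
  then (a_1 | a_2) forces a_2 = True.
  then (a_1 | ~a_3) forces a_3 = False.
Set a_4 = True.
Set a_5 = False.
All clauses satisfied.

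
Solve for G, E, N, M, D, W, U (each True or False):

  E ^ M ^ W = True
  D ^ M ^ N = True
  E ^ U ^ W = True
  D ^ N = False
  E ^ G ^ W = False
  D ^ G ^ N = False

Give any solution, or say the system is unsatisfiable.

G: False, E: True, N: False, M: True, D: False, W: True, U: True

E ^ M ^ W = T ^ T ^ T = True ✓
D ^ M ^ N = F ^ T ^ F = True ✓
E ^ U ^ W = T ^ T ^ T = True ✓
D ^ N = F ^ F = False ✓
E ^ G ^ W = T ^ F ^ T = False ✓
D ^ G ^ N = F ^ F ^ F = False ✓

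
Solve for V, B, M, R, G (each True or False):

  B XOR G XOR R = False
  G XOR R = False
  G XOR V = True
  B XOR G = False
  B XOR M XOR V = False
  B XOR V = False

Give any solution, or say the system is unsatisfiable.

UNSATISFIABLE

Adding constraints 3, 4, 6 mod 2: every variable appears an even number of times on the left, so the left side is 0.
But the right sides sum to 1 (mod 2). 0 ≠ 1 — the system is inconsistent.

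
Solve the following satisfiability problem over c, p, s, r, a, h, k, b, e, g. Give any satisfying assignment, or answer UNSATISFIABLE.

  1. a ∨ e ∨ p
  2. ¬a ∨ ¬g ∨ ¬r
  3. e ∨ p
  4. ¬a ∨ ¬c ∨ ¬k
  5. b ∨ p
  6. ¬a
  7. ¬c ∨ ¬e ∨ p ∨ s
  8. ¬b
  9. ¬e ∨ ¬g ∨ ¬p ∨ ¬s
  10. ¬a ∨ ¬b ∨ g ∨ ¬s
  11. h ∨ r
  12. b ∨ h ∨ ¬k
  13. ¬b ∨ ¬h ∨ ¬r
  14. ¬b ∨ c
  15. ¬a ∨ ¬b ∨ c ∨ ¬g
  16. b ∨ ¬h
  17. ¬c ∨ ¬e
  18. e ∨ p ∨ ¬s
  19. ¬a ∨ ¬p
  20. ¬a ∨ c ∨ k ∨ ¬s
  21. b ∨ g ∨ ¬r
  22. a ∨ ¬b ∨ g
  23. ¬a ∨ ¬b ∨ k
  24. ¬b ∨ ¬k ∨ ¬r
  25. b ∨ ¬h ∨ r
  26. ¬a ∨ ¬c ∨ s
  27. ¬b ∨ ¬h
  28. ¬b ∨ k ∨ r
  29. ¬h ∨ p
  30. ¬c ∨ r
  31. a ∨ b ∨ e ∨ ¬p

c=F, p=T, s=F, r=T, a=F, h=F, k=F, b=F, e=T, g=T

Unit clause (¬a) forces a = False.
Unit clause (¬b) forces b = False.
In (b ∨ ¬h) only ¬h is left, so h = False.
In (b ∨ p) only p is left, so p = True.
In (h ∨ r) only r is left, so r = True.
In (b ∨ h ∨ ¬k) only ¬k is left, so k = False.
In (b ∨ g ∨ ¬r) only g is left, so g = True.
In (a ∨ b ∨ e ∨ ¬p) only e is left, so e = True.
In (¬e ∨ ¬g ∨ ¬p ∨ ¬s) only ¬s is left, so s = False.
In (¬c ∨ ¬e) only ¬c is left, so c = False.
All clauses satisfied.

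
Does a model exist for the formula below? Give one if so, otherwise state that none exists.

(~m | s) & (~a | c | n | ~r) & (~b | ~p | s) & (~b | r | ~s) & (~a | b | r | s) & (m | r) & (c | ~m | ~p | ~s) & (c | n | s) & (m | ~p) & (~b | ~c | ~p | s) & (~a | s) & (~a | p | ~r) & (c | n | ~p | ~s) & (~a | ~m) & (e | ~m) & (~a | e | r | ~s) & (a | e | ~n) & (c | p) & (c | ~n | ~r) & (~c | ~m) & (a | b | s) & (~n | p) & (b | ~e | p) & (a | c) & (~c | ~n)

c = True, p = False, n = False, r = True, e = True, b = True, a = False, s = True, m = False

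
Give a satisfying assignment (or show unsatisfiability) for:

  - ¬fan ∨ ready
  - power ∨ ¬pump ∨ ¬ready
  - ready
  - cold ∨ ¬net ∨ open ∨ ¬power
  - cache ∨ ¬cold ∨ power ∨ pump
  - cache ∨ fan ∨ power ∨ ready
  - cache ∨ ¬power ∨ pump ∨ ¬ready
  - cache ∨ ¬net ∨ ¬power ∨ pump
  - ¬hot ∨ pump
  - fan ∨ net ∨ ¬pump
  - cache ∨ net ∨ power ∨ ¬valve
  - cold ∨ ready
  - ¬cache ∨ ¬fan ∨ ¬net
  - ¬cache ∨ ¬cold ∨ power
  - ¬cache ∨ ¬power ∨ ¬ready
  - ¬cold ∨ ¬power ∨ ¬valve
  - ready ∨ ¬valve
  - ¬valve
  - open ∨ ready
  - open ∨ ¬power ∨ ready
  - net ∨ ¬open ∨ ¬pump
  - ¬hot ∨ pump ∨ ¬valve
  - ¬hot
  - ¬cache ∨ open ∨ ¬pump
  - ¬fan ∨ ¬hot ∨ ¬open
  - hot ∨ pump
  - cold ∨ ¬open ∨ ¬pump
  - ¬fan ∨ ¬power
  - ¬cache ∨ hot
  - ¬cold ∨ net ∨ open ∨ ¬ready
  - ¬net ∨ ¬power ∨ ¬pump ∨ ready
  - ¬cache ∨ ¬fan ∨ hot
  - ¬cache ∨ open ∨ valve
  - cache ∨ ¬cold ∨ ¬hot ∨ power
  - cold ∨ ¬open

cold = True, power = True, net = True, cache = False, ready = True, hot = False, fan = False, open = True, pump = True, valve = False

Unit clause (ready) forces ready = True.
Unit clause (¬valve) forces valve = False.
Unit clause (¬hot) forces hot = False.
In (hot ∨ pump) only pump is left, so pump = True.
In (¬cache ∨ hot) only ¬cache is left, so cache = False.
In (power ∨ ¬pump ∨ ¬ready) only power is left, so power = True.
In (¬fan ∨ ¬power) only ¬fan is left, so fan = False.
In (fan ∨ net ∨ ¬pump) only net is left, so net = True.
Try cold = False:
  (cold ∨ ¬net ∨ open ∨ ¬power) forces open = True.
  clause (cold ∨ ¬open ∨ ¬pump) is falsified — backtrack.
So cold = True.
Set open = True.
All clauses satisfied.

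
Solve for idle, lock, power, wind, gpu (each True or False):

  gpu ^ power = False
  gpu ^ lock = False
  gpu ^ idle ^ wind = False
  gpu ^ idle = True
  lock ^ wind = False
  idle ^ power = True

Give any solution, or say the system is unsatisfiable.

idle = False; lock = True; power = True; wind = True; gpu = True

gpu ^ power = T ^ T = False ✓
gpu ^ lock = T ^ T = False ✓
gpu ^ idle ^ wind = T ^ F ^ T = False ✓
gpu ^ idle = T ^ F = True ✓
lock ^ wind = T ^ T = False ✓
idle ^ power = F ^ T = True ✓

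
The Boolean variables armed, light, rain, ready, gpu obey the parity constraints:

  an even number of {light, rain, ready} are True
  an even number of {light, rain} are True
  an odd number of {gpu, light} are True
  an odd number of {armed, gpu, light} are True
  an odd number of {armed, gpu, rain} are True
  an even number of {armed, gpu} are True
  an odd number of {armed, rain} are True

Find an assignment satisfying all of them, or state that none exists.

armed: False; light: True; rain: True; ready: False; gpu: False

{light, rain, ready}: 2 true → even ✓
{light, rain}: 2 true → even ✓
{gpu, light}: 1 true → odd ✓
{armed, gpu, light}: 1 true → odd ✓
{armed, gpu, rain}: 1 true → odd ✓
{armed, gpu}: 0 true → even ✓
{armed, rain}: 1 true → odd ✓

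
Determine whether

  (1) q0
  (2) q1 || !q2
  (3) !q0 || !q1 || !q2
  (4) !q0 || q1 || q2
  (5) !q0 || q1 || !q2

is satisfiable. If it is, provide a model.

Unit clause (q0) forces q0 = True.
Try q1 = False:
  (q1 || !q2) forces q2 = False.
  clause (!q0 || q1 || q2) is falsified — backtrack.
So q1 = True.
  then (!q0 || !q1 || !q2) forces q2 = False.
Check each clause:
  (q0): q0 holds.
  (q1 || !q2): q1 holds.
  (!q0 || !q1 || !q2): !q2 holds.
  (!q0 || q1 || q2): q1 holds.
  (!q0 || q1 || !q2): q1 holds.
All clauses satisfied.

q0 = True; q1 = True; q2 = False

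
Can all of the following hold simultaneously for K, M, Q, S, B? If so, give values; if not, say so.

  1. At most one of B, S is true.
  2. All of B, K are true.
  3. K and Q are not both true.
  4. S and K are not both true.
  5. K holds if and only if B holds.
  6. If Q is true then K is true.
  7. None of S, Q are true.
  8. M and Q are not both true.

K = True, M = True, Q = False, S = False, B = True

  (1) {B, S}: 1 true — at most one ✓
  (2) {B, K}: all 2 true ✓
  (3) K=T, Q=F — not both ✓
  (4) S=F, K=T — not both ✓
  (5) K=T, B=T — same ✓
  (6) Q=F ⇒ K: vacuous ✓
  (7) {S, Q}: 0 true — none ✓
  (8) M=T, Q=F — not both ✓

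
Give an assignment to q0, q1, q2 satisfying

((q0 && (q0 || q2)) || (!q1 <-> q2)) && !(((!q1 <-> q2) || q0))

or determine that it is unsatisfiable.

Case q0 = True: the conjunct !(((!q1 <-> q2) || q0)) becomes !(((!q1 <-> q2) || True)) = False.
Case q0 = False: the formula simplifies to (!q1 <-> q2) && !((!q1 <-> q2)).
  q1 = True: simplifies to !q2 && !(!q2).
    q2 = True: the conjunct !q2 is False.
    q2 = False: the conjunct !(!q2) becomes !(!False) = False.
  q1 = False: simplifies to q2 && !q2.
    q2 = True: the conjunct !q2 is False.
    q2 = False: the conjunct q2 is False.
Both cases fail — unsatisfiable.

No satisfying assignment exists.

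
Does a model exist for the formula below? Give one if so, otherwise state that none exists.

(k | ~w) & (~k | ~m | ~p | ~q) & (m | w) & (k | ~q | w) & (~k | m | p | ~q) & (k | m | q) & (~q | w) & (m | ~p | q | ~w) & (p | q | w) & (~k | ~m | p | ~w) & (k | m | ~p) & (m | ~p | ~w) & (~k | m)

k = False, p = True, q = False, m = True, w = False

Set k = False.
  then (k | ~w) forces w = False.
  then (m | w) forces m = True.
  then (k | ~q | w) forces q = False.
  then (p | q | w) forces p = True.
All clauses satisfied.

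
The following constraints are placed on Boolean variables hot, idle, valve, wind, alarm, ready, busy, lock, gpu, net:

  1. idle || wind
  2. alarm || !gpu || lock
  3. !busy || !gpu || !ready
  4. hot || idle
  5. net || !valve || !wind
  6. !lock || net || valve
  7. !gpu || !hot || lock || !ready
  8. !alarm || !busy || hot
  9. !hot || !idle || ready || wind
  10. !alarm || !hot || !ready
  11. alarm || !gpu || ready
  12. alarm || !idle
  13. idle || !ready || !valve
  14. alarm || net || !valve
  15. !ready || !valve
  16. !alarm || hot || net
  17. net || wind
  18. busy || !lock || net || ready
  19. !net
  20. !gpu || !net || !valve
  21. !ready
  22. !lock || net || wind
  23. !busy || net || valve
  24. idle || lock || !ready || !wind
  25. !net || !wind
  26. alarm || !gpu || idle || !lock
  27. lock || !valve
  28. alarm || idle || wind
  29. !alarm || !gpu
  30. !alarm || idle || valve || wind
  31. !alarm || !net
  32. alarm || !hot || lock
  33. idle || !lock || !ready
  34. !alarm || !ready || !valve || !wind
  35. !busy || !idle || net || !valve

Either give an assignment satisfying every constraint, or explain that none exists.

hot=T, idle=T, valve=F, wind=T, alarm=T, ready=F, busy=F, lock=F, gpu=F, net=F

Unit clause (!net) forces net = False.
Unit clause (!ready) forces ready = False.
In (net || wind) only wind is left, so wind = True.
In (net || !valve || !wind) only !valve is left, so valve = False.
In (!lock || net || valve) only !lock is left, so lock = False.
In (!busy || net || valve) only !busy is left, so busy = False.
Try hot = False:
  (hot || idle) forces idle = True.
  (alarm || !idle) forces alarm = True.
  clause (!alarm || hot || net) is falsified — backtrack.
So hot = True.
  then (alarm || !hot || lock) forces alarm = True.
  then (!alarm || !gpu) forces gpu = False.
Set idle = True.
All clauses satisfied.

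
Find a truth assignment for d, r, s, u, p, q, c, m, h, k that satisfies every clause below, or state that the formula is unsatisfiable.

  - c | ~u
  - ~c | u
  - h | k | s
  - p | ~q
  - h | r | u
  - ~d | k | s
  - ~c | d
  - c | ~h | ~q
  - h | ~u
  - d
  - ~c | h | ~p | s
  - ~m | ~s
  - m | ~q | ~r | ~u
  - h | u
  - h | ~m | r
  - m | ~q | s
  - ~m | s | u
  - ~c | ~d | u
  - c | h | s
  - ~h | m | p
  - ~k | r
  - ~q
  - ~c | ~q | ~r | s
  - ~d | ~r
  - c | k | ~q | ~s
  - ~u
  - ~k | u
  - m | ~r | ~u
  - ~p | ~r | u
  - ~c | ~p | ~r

Unit clause (d) forces d = True.
Unit clause (~q) forces q = False.
In (~d | ~r) only ~r is left, so r = False.
Unit clause (~u) forces u = False.
In (~k | u) only ~k is left, so k = False.
In (~c | u) only ~c is left, so c = False.
In (h | r | u) only h is left, so h = True.
In (~d | k | s) only s is left, so s = True.
In (~m | ~s) only ~m is left, so m = False.
In (~h | m | p) only p is left, so p = True.
All clauses satisfied.

d = True, r = False, s = True, u = False, p = True, q = False, c = False, m = False, h = True, k = False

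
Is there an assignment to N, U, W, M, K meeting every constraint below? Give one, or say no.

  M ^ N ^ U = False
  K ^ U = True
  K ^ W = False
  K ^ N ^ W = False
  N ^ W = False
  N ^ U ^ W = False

The formula is unsatisfiable.

Adding constraints 2, 4, 6 mod 2: every variable appears an even number of times on the left, so the left side is 0.
But the right sides sum to 1 (mod 2). 0 ≠ 1 — the system is inconsistent.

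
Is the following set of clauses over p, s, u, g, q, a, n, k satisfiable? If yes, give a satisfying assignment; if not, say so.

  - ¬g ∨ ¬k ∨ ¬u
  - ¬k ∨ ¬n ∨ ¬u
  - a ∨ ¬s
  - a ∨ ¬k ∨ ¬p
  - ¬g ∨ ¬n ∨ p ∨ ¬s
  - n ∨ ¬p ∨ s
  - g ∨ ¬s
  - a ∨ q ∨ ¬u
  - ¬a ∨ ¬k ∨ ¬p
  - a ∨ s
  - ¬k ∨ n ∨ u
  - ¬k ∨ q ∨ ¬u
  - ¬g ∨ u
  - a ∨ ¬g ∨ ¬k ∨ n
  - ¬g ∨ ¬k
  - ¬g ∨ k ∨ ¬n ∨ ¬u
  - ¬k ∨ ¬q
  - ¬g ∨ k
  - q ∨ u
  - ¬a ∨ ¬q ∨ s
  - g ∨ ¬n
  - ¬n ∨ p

Set p = False.
  then (¬n ∨ p) forces n = False.
Set s = False.
  then (a ∨ s) forces a = True.
  then (¬a ∨ ¬q ∨ s) forces q = False.
  then (q ∨ u) forces u = True.
  then (¬k ∨ q ∨ ¬u) forces k = False.
  then (¬g ∨ k) forces g = False.
All clauses satisfied.

p = False, s = False, u = True, g = False, q = False, a = True, n = False, k = False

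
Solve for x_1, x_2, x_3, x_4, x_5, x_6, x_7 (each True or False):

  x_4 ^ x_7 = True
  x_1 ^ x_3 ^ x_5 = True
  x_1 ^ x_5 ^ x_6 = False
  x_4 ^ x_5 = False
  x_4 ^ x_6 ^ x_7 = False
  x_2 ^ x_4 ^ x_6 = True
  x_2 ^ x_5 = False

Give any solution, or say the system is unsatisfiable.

x_1 = False, x_2 = True, x_3 = False, x_4 = True, x_5 = True, x_6 = True, x_7 = False

x_4 ^ x_7 = T ^ F = True ✓
x_1 ^ x_3 ^ x_5 = F ^ F ^ T = True ✓
x_1 ^ x_5 ^ x_6 = F ^ T ^ T = False ✓
x_4 ^ x_5 = T ^ T = False ✓
x_4 ^ x_6 ^ x_7 = T ^ T ^ F = False ✓
x_2 ^ x_4 ^ x_6 = T ^ T ^ T = True ✓
x_2 ^ x_5 = T ^ T = False ✓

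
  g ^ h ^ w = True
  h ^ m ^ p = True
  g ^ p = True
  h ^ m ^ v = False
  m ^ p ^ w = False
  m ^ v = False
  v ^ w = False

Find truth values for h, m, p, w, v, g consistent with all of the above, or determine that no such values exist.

Adding constraints 1, 2, 3, 6, 7 mod 2: every variable appears an even number of times on the left, so the left side is 0.
But the right sides sum to 1 (mod 2). 0 ≠ 1 — the system is inconsistent.

Unsatisfiable — no assignment works.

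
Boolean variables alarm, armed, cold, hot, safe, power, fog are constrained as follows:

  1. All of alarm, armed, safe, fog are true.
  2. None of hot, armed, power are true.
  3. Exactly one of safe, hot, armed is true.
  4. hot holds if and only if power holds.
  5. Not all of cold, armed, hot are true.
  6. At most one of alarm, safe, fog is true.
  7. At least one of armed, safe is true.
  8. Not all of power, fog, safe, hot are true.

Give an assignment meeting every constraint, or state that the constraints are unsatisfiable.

Case armed = True:
  Constraint (2) is violated (armed=T) — contradiction.
Case armed = False:
  Constraint (1) is violated (armed=F) — contradiction.
Both cases fail — unsatisfiable.

Unsatisfiable — no assignment works.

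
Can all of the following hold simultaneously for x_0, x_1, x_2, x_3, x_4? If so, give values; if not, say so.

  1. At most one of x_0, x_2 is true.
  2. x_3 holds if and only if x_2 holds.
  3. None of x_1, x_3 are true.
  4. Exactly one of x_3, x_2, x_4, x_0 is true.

x_0 = True, x_1 = False, x_2 = False, x_3 = False, x_4 = False

  (1) {x_0, x_2}: 1 true — at most one ✓
  (2) x_3=F, x_2=F — same ✓
  (3) {x_1, x_3}: 0 true — none ✓
  (4) {x_3, x_2, x_4, x_0}: 1 true — exactly one ✓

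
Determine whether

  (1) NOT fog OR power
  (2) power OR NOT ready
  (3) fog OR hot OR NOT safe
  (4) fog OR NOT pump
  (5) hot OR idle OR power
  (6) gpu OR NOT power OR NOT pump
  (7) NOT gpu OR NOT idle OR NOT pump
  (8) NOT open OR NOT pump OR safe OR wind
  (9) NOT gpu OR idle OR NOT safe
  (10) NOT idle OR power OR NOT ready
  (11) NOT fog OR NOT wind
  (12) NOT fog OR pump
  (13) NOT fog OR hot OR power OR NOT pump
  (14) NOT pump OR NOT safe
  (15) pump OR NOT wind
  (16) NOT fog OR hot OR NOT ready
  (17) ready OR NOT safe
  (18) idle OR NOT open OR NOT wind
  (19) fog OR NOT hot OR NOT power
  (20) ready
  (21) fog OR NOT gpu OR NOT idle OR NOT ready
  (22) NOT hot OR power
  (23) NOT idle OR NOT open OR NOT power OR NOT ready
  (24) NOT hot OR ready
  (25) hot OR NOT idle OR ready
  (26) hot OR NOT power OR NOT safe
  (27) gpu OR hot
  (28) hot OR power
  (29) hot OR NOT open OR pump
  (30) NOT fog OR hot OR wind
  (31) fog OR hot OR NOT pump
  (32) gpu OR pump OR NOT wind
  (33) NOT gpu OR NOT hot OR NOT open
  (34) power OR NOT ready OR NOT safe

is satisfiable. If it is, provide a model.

gpu = True, pump = True, power = True, open = False, safe = False, wind = False, hot = True, ready = True, fog = True, idle = False

Unit clause (ready) forces ready = True.
In (power OR NOT ready) only power is left, so power = True.
Try gpu = False:
  (gpu OR NOT power OR NOT pump) forces pump = False.
  (NOT fog OR pump) forces fog = False.
  (pump OR NOT wind) forces wind = False.
  (fog OR NOT hot OR NOT power) forces hot = False.
  clause (gpu OR hot) is falsified — backtrack.
So gpu = True.
Set pump = True.
  then (fog OR NOT pump) forces fog = True.
  then (NOT gpu OR NOT idle OR NOT pump) forces idle = False.
  then (NOT gpu OR idle OR NOT safe) forces safe = False.
  then (NOT fog OR NOT wind) forces wind = False.
  then (NOT fog OR hot OR NOT ready) forces hot = True.
  then (NOT gpu OR NOT hot OR NOT open) forces open = False.
All clauses satisfied.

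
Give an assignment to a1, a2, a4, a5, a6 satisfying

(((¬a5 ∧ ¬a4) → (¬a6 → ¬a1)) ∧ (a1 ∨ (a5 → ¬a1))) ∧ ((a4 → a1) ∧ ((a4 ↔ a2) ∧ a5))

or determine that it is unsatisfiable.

a1 = True, a2 = True, a4 = True, a5 = True, a6 = True

  ((¬a5 ∧ ¬a4) → (¬a6 → ¬a1)) ∧ (a1 ∨ (a5 → ¬a1)) = True
    (¬a5 ∧ ¬a4) → (¬a6 → ¬a1) = True
      ¬a5 ∧ ¬a4 = False
        ¬a5 = False
        ¬a4 = False
      ¬a6 → ¬a1 = True
        ¬a6 = False
        ¬a1 = False
    a1 ∨ (a5 → ¬a1) = True
      a5 → ¬a1 = False
        ¬a1 = False
  (a4 → a1) ∧ ((a4 ↔ a2) ∧ a5) = True
    a4 → a1 = True
    (a4 ↔ a2) ∧ a5 = True
      a4 ↔ a2 = True
Both conjuncts True, so the formula holds.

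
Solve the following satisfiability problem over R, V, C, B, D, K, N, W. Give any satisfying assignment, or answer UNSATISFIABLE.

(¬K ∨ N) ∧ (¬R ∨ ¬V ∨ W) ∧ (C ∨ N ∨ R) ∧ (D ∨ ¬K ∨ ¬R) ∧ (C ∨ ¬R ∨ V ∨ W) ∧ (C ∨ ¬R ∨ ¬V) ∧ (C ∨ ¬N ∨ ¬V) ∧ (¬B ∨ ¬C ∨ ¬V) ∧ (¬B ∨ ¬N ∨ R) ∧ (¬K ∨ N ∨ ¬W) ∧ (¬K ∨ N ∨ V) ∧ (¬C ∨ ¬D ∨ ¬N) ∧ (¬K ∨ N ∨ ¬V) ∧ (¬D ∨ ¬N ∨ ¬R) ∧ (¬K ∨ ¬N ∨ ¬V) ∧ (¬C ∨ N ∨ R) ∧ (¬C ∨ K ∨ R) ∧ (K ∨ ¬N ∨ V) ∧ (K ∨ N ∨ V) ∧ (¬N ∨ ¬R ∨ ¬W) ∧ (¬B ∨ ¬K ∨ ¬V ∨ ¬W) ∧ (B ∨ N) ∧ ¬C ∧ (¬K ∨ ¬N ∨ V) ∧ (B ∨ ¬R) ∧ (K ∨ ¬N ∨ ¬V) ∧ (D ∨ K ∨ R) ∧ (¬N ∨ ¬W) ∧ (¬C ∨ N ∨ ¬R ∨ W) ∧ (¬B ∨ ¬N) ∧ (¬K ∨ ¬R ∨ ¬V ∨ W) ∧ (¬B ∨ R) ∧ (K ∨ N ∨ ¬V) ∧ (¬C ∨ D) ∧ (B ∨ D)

No satisfying assignment exists.

Case N = True:
  (¬C) forces C = False.
  (C ∨ ¬N ∨ ¬V) forces V = False.
  (K ∨ ¬N ∨ V) forces K = True.
  Clause (¬K ∨ ¬N ∨ V) is falsified — contradiction.
Case N = False:
  (¬K ∨ N) forces K = False.
  (K ∨ N ∨ V) forces V = True.
  Clause (K ∨ N ∨ ¬V) is falsified — contradiction.
Both cases fail, so the formula is unsatisfiable.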